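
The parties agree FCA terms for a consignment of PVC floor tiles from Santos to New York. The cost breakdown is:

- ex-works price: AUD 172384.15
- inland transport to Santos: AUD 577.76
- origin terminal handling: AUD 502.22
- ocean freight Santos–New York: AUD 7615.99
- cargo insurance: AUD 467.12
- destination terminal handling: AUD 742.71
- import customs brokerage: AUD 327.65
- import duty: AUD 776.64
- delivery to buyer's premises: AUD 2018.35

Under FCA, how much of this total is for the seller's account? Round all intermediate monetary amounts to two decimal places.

Seller's account: AUD 172961.91

FCA: the seller delivers export-cleared goods to the carrier; the buyer bears costs from that point.
Seller's account: goods 172384.15 + inland to port 577.76 = 172961.91
Buyer's account: origin terminal 502.22 + freight 7615.99 + insurance 467.12 + destination terminal 742.71 + brokerage 327.65 + duty 776.64 + delivery 2018.35 = 12450.68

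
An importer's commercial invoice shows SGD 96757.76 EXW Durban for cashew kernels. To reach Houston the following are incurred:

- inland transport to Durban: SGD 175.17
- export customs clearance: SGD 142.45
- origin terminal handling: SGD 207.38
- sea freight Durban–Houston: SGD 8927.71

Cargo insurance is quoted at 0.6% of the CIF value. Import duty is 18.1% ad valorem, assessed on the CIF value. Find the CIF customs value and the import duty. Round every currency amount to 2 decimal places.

Let C be the CIF value. C = EXW price + pre-shipment costs + freight + 0.6% × C
C − 0.6% × C = 96757.76 + 175.17 + 142.45 + 207.38 + 8927.71
0.994 × C = 106210.47
C = 106210.47 / 0.994 = 106851.58
Insurance premium = 0.6% × 106851.58 = 641.11
Import duty = 106851.58 × 18.1% = 19340.14

CIF value: SGD 106851.58; import duty: SGD 19340.14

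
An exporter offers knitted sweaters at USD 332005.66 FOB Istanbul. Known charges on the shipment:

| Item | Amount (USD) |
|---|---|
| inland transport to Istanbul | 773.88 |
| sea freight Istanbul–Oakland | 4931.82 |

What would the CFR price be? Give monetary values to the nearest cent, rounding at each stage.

CFR price: USD 336937.48

Not relevant to the conversion: inland to port — on the seller under both FOB and CFR; already in the FOB price and stays in the CFR price.
From FOB to CFR, the seller additionally bears: freight.
CFR price = 332005.66 + 4931.82 = 336937.48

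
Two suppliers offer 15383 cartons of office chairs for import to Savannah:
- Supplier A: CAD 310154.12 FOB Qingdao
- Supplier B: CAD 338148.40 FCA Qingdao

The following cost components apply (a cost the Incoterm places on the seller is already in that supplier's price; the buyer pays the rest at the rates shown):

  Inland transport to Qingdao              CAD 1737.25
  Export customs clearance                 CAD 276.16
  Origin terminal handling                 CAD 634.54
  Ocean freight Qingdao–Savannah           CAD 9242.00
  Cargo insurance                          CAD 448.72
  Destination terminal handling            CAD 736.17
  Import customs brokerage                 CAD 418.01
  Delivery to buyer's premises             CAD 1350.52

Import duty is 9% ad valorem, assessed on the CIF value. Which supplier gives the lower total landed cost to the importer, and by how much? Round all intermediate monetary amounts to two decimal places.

Supplier A (FOB):
CIF value = FOB price + freight + insurance = 310154.12 + 9242.00 + 448.72 = 319844.84
Import duty = 319844.84 × 9% = 28786.04
Buyer bears (A): 9242.00 + 448.72 + 736.17 + 418.01 + 1350.52 = 12195.42
Landed cost (A) = invoice 310154.12 + 12195.42 + duty 28786.04 = 351135.58
Supplier B (FCA):
CIF value = FCA price + origin terminal + freight + insurance = 338148.40 + 634.54 + 9242.00 + 448.72 = 348473.66
Import duty = 348473.66 × 9% = 31362.63
Buyer bears (B): 634.54 + 9242.00 + 448.72 + 736.17 + 418.01 + 1350.52 = 12829.96
Landed cost (B) = invoice 338148.40 + 12829.96 + duty 31362.63 = 382340.99
Difference = |351135.58 − 382340.99| = 31205.41

Supplier A is cheaper by CAD 31205.41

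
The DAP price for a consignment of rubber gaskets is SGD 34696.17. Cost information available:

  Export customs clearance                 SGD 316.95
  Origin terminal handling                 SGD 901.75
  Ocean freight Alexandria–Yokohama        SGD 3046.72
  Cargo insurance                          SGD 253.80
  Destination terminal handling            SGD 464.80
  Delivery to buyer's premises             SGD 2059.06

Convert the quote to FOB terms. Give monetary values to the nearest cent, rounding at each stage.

Not relevant to the conversion: export clearance, origin terminal — on the seller under both DAP and FOB; already in the DAP price and stays in the FOB price.
From DAP to FOB, the seller no longer bears: freight, insurance, destination terminal, delivery.
FOB price = 34696.17 − 3046.72 − 253.80 − 464.80 − 2059.06 = 28871.79

FOB price: SGD 28871.79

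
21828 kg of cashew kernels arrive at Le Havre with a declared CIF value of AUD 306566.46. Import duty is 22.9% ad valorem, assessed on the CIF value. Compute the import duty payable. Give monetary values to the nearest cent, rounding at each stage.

Import duty: AUD 70203.72

Import duty = 306566.46 × 22.9% = 70203.72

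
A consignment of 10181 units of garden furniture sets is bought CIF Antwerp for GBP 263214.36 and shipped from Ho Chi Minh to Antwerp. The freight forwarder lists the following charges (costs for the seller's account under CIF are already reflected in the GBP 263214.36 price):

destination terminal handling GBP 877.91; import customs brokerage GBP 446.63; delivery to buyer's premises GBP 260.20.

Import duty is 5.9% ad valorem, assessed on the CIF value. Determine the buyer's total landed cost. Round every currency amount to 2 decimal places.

CIF: the seller pays costs through ocean freight and marine insurance to the destination port.
The CIF price already equals the CIF value: 263214.36
Import duty = 263214.36 × 5.9% = 15529.65
Buyer bears: destination terminal 877.91 + brokerage 446.63 + delivery 260.20 + duty 15529.65 = 17114.39
Landed cost = invoice 263214.36 + 17114.39 = 280328.75

Total landed cost: GBP 280328.75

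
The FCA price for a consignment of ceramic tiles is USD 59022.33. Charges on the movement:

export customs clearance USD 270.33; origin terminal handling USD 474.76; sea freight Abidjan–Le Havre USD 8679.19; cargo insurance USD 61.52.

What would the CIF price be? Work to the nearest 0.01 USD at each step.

Not relevant to the conversion: export clearance — on the seller under both FCA and CIF; already in the FCA price and stays in the CIF price.
From FCA to CIF, the seller additionally bears: origin terminal, freight, insurance.
CIF price = 59022.33 + 474.76 + 8679.19 + 61.52 = 68237.80

CIF price: USD 68237.80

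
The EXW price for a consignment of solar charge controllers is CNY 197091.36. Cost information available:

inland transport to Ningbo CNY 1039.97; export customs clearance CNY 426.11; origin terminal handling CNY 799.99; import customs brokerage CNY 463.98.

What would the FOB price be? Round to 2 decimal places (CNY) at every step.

Not relevant to the conversion: brokerage — on the buyer under both terms; not part of either seller's price.
From EXW to FOB, the seller additionally bears: inland to port, export clearance, origin terminal.
FOB price = 197091.36 + 1039.97 + 426.11 + 799.99 = 199357.43

FOB price: CNY 199357.43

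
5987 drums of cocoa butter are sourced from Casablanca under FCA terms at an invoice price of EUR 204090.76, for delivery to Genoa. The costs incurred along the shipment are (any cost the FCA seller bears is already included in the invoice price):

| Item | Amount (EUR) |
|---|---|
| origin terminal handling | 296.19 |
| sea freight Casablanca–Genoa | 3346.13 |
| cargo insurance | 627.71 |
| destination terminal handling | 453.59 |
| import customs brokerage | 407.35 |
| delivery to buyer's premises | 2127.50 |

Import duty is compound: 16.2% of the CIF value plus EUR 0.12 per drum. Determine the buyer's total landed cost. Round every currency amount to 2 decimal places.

FCA: the seller delivers export-cleared goods to the carrier; the buyer bears costs from that point.
CIF value = FCA price + origin terminal + freight + insurance = 204090.76 + 296.19 + 3346.13 + 627.71 = 208360.79
Ad valorem component: 208360.79 × 16.2% = 33754.45
Specific component: 5987 × 0.12 = 718.44
Import duty = 33754.45 + 718.44 = 34472.89
Buyer bears: origin terminal 296.19 + freight 3346.13 + insurance 627.71 + destination terminal 453.59 + brokerage 407.35 + delivery 2127.50 + duty 34472.89 = 41731.36
Landed cost = invoice 204090.76 + 41731.36 = 245822.12

Total landed cost: EUR 245822.12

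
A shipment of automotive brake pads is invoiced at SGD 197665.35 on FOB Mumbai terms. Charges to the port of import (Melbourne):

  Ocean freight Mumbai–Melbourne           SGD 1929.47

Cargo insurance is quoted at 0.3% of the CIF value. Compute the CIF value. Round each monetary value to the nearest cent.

Let C be the CIF value. C = FOB price + freight + 0.3% × C
C − 0.3% × C = 197665.35 + 1929.47
0.997 × C = 199594.82
C = 199594.82 / 0.997 = 200195.41
Insurance premium = 0.3% × 200195.41 = 600.59

CIF value: SGD 200195.41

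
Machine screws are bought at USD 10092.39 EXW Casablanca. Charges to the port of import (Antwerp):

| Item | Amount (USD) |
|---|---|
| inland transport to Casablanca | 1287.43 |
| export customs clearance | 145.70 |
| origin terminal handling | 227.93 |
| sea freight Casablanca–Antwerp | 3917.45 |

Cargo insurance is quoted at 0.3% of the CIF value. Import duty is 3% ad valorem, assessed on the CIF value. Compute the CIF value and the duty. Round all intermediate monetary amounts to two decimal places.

CIF value: USD 15718.05; import duty: USD 471.54

Let C be the CIF value. C = EXW price + pre-shipment costs + freight + 0.3% × C
C − 0.3% × C = 10092.39 + 1287.43 + 145.70 + 227.93 + 3917.45
0.997 × C = 15670.90
C = 15670.90 / 0.997 = 15718.05
Insurance premium = 0.3% × 15718.05 = 47.15
Import duty = 15718.05 × 3% = 471.54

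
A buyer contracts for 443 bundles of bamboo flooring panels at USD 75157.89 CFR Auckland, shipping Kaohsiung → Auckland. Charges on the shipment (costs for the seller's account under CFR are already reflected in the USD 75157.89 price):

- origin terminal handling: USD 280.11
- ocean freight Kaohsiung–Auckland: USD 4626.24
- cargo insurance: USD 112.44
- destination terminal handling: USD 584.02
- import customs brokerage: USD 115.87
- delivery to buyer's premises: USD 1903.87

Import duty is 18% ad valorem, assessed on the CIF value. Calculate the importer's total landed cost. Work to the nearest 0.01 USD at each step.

CFR: the seller pays costs through ocean freight to the destination port, but not insurance.
Already in the invoice (seller's account under CFR): origin terminal, freight — exclude.
CIF value = CFR price + insurance = 75157.89 + 112.44 = 75270.33
Import duty = 75270.33 × 18% = 13548.66
Buyer bears: insurance 112.44 + destination terminal 584.02 + brokerage 115.87 + delivery 1903.87 + duty 13548.66 = 16264.86
Landed cost = invoice 75157.89 + 16264.86 = 91422.75

Total landed cost: USD 91422.75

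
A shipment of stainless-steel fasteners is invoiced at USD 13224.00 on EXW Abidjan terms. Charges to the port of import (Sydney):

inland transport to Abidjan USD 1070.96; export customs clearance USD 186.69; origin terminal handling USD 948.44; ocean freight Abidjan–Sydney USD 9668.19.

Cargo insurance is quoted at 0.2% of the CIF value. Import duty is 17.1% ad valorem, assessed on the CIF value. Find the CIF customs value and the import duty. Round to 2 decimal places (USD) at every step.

CIF value: USD 25148.58; import duty: USD 4300.41

Let C be the CIF value. C = EXW price + pre-shipment costs + freight + 0.2% × C
C − 0.2% × C = 13224.00 + 1070.96 + 186.69 + 948.44 + 9668.19
0.998 × C = 25098.28
C = 25098.28 / 0.998 = 25148.58
Insurance premium = 0.2% × 25148.58 = 50.30
Import duty = 25148.58 × 17.1% = 4300.41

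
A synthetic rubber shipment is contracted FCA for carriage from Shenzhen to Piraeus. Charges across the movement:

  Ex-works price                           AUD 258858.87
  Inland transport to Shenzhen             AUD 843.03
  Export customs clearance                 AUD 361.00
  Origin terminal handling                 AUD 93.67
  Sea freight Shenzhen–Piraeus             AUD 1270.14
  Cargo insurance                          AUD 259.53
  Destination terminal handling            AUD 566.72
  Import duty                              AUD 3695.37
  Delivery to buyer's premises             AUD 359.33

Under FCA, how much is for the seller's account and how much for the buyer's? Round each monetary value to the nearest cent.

FCA: the seller delivers export-cleared goods to the carrier; the buyer bears costs from that point.
Seller's account: goods 258858.87 + inland to port 843.03 + export clearance 361.00 = 260062.90
Buyer's account: origin terminal 93.67 + freight 1270.14 + insurance 259.53 + destination terminal 566.72 + duty 3695.37 + delivery 359.33 = 6244.76

Seller: AUD 260062.90; buyer: AUD 6244.76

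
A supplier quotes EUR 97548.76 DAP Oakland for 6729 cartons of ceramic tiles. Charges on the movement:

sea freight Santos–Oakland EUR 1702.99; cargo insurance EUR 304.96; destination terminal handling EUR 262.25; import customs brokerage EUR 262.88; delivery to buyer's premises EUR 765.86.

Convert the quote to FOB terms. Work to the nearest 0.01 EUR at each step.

FOB price: EUR 94512.70

Not relevant to the conversion: brokerage — on the buyer under both terms; not part of either seller's price.
From DAP to FOB, the seller no longer bears: freight, insurance, destination terminal, delivery.
FOB price = 97548.76 − 1702.99 − 304.96 − 262.25 − 765.86 = 94512.70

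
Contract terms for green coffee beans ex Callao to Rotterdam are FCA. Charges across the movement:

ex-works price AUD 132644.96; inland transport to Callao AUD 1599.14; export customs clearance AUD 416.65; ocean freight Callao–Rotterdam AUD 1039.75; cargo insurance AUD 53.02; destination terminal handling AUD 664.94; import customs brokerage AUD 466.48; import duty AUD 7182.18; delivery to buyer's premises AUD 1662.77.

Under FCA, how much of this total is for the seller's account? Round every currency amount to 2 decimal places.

Seller's account: AUD 134660.75

FCA: the seller delivers export-cleared goods to the carrier; the buyer bears costs from that point.
Seller's account: goods 132644.96 + inland to port 1599.14 + export clearance 416.65 = 134660.75
Buyer's account: freight 1039.75 + insurance 53.02 + destination terminal 664.94 + brokerage 466.48 + duty 7182.18 + delivery 1662.77 = 11069.14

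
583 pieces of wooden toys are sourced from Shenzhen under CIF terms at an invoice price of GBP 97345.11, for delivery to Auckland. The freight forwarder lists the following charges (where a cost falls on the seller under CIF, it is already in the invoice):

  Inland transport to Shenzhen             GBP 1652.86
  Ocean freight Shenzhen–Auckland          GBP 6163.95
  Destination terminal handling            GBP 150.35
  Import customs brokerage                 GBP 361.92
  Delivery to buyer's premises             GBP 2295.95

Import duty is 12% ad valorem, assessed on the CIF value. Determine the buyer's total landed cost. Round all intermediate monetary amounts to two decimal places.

CIF: the seller pays costs through ocean freight and marine insurance to the destination port.
Already in the invoice (seller's account under CIF): inland to port, freight — exclude.
The CIF price already equals the CIF value: 97345.11
Import duty = 97345.11 × 12% = 11681.41
Buyer bears: destination terminal 150.35 + brokerage 361.92 + delivery 2295.95 + duty 11681.41 = 14489.63
Landed cost = invoice 97345.11 + 14489.63 = 111834.74

Total landed cost: GBP 111834.74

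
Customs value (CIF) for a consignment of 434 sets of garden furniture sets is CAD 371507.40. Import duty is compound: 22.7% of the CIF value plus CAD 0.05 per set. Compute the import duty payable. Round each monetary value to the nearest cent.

Import duty: CAD 84353.88

Ad valorem component: 371507.40 × 22.7% = 84332.18
Specific component: 434 × 0.05 = 21.70
Import duty = 84332.18 + 21.70 = 84353.88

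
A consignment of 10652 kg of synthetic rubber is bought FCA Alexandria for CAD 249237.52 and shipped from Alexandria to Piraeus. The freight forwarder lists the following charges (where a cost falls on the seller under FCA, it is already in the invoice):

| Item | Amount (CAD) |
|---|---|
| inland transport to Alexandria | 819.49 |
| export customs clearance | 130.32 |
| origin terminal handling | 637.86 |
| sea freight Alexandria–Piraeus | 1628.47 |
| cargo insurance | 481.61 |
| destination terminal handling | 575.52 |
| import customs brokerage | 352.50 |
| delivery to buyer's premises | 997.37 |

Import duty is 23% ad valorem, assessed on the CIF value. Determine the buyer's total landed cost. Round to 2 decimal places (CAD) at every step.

Total landed cost: CAD 311867.51

FCA: the seller delivers export-cleared goods to the carrier; the buyer bears costs from that point.
Already in the invoice (seller's account under FCA): inland to port, export clearance — exclude.
CIF value = FCA price + origin terminal + freight + insurance = 249237.52 + 637.86 + 1628.47 + 481.61 = 251985.46
Import duty = 251985.46 × 23% = 57956.66
Buyer bears: origin terminal 637.86 + freight 1628.47 + insurance 481.61 + destination terminal 575.52 + brokerage 352.50 + delivery 997.37 + duty 57956.66 = 62629.99
Landed cost = invoice 249237.52 + 62629.99 = 311867.51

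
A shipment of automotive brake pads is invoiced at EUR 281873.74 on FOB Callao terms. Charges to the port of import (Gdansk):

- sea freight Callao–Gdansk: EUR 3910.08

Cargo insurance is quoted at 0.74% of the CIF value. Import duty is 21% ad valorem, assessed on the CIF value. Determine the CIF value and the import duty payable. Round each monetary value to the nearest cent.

CIF value: EUR 287914.39; import duty: EUR 60462.02

Let C be the CIF value. C = FOB price + freight + 0.74% × C
C − 0.74% × C = 281873.74 + 3910.08
0.9926 × C = 285783.82
C = 285783.82 / 0.9926 = 287914.39
Insurance premium = 0.74% × 287914.39 = 2130.57
Import duty = 287914.39 × 21% = 60462.02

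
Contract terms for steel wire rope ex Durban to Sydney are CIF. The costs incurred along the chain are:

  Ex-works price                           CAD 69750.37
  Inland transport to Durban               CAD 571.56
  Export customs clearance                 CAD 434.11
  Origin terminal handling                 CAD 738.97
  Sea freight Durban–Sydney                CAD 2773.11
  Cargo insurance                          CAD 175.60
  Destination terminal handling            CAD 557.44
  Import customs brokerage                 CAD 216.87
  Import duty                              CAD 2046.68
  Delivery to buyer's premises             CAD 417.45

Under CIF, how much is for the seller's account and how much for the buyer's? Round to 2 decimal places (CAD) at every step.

Seller: CAD 74443.72; buyer: CAD 3238.44

CIF: the seller pays costs through ocean freight and marine insurance to the destination port.
Seller's account: goods 69750.37 + inland to port 571.56 + export clearance 434.11 + origin terminal 738.97 + freight 2773.11 + insurance 175.60 = 74443.72
Buyer's account: destination terminal 557.44 + brokerage 216.87 + duty 2046.68 + delivery 417.45 = 3238.44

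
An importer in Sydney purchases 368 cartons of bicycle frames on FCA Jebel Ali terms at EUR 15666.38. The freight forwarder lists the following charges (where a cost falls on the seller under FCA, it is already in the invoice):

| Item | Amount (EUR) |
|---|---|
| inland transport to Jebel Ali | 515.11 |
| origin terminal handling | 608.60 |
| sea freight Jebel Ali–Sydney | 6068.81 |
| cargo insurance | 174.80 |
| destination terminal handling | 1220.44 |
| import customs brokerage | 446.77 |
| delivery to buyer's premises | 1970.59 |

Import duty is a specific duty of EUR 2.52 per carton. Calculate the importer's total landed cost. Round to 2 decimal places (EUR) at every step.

FCA: the seller delivers export-cleared goods to the carrier; the buyer bears costs from that point.
Already in the invoice (seller's account under FCA): inland to port — exclude.
CIF value = FCA price + origin terminal + freight + insurance = 15666.38 + 608.60 + 6068.81 + 174.80 = 22518.59
Import duty = 368 × 2.52 = 927.36
Buyer bears: origin terminal 608.60 + freight 6068.81 + insurance 174.80 + destination terminal 1220.44 + brokerage 446.77 + delivery 1970.59 + duty 927.36 = 11417.37
Landed cost = invoice 15666.38 + 11417.37 = 27083.75

Total landed cost: EUR 27083.75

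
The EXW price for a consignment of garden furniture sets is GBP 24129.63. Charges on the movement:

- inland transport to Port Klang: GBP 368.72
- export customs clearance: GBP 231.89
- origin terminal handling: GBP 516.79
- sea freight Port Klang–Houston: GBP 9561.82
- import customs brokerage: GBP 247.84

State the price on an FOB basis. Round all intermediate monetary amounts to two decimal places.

FOB price: GBP 25247.03

Not relevant to the conversion: freight, brokerage — on the buyer under both terms; not part of either seller's price.
From EXW to FOB, the seller additionally bears: inland to port, export clearance, origin terminal.
FOB price = 24129.63 + 368.72 + 231.89 + 516.79 = 25247.03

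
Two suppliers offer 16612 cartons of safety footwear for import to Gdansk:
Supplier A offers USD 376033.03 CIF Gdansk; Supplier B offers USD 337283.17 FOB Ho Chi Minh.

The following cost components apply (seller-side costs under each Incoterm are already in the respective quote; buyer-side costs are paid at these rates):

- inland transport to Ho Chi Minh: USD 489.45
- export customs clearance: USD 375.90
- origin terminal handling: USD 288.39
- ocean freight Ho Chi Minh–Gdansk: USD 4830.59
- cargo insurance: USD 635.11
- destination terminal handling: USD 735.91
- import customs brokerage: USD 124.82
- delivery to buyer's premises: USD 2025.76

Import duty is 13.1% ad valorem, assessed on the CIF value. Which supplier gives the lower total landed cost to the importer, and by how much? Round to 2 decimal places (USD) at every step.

Supplier A (CIF):
The CIF price already equals the CIF value: 376033.03
Import duty = 376033.03 × 13.1% = 49260.33
Buyer bears (A): 735.91 + 124.82 + 2025.76 = 2886.49
Landed cost (A) = invoice 376033.03 + 2886.49 + duty 49260.33 = 428179.85
Supplier B (FOB):
CIF value = FOB price + freight + insurance = 337283.17 + 4830.59 + 635.11 = 342748.87
Import duty = 342748.87 × 13.1% = 44900.10
Buyer bears (B): 4830.59 + 635.11 + 735.91 + 124.82 + 2025.76 = 8352.19
Landed cost (B) = invoice 337283.17 + 8352.19 + duty 44900.10 = 390535.46
Difference = |428179.85 − 390535.46| = 37644.39

Supplier B is cheaper by USD 37644.39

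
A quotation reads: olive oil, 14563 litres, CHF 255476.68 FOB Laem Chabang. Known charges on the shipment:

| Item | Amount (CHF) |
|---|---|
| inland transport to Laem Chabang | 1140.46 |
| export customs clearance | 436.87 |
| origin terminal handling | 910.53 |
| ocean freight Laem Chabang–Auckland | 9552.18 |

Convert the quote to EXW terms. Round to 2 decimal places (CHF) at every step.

EXW price: CHF 252988.82

Not relevant to the conversion: freight — on the buyer under both terms; not part of either seller's price.
From FOB to EXW, the seller no longer bears: inland to port, export clearance, origin terminal.
EXW price = 255476.68 − 1140.46 − 436.87 − 910.53 = 252988.82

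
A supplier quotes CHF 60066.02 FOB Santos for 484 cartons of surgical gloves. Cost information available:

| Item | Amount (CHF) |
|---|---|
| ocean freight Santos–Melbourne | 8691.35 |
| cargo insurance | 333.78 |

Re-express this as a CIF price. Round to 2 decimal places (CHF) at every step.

CIF price: CHF 69091.15

From FOB to CIF, the seller additionally bears: freight, insurance.
CIF price = 60066.02 + 8691.35 + 333.78 = 69091.15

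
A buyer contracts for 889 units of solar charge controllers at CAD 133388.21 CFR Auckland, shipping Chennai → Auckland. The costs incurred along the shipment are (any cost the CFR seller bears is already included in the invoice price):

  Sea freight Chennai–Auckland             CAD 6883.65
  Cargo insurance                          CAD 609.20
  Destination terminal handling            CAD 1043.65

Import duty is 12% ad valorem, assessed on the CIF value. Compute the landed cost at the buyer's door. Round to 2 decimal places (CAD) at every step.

CFR: the seller pays costs through ocean freight to the destination port, but not insurance.
Already in the invoice (seller's account under CFR): freight — exclude.
CIF value = CFR price + insurance = 133388.21 + 609.20 = 133997.41
Import duty = 133997.41 × 12% = 16079.69
Buyer bears: insurance 609.20 + destination terminal 1043.65 + duty 16079.69 = 17732.54
Landed cost = invoice 133388.21 + 17732.54 = 151120.75

Total landed cost: CAD 151120.75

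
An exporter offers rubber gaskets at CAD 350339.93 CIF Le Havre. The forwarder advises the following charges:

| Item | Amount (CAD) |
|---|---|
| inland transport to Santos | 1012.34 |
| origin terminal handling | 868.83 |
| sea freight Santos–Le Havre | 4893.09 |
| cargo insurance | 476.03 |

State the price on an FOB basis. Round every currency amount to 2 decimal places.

FOB price: CAD 344970.81

Not relevant to the conversion: origin terminal, inland to port — on the seller under both CIF and FOB; already in the CIF price and stays in the FOB price.
From CIF to FOB, the seller no longer bears: freight, insurance.
FOB price = 350339.93 − 4893.09 − 476.03 = 344970.81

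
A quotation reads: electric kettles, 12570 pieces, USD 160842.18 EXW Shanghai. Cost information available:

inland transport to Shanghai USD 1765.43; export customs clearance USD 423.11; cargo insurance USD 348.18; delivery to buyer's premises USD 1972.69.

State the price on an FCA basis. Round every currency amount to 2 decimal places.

Not relevant to the conversion: delivery, insurance — on the buyer under both terms; not part of either seller's price.
From EXW to FCA, the seller additionally bears: inland to port, export clearance.
FCA price = 160842.18 + 1765.43 + 423.11 = 163030.72

FCA price: USD 163030.72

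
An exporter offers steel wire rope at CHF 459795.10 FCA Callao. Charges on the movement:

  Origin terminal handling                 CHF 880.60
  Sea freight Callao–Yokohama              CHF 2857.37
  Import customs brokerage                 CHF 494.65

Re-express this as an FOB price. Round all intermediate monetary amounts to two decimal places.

Not relevant to the conversion: freight, brokerage — on the buyer under both terms; not part of either seller's price.
From FCA to FOB, the seller additionally bears: origin terminal.
FOB price = 459795.10 + 880.60 = 460675.70

FOB price: CHF 460675.70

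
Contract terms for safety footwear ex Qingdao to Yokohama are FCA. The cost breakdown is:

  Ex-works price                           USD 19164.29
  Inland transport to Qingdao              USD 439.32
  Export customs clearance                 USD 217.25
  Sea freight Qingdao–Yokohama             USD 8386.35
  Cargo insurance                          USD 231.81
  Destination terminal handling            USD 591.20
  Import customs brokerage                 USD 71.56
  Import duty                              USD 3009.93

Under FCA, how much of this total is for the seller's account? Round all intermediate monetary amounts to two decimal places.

Seller's account: USD 19820.86

FCA: the seller delivers export-cleared goods to the carrier; the buyer bears costs from that point.
Seller's account: goods 19164.29 + inland to port 439.32 + export clearance 217.25 = 19820.86
Buyer's account: freight 8386.35 + insurance 231.81 + destination terminal 591.20 + brokerage 71.56 + duty 3009.93 = 12290.85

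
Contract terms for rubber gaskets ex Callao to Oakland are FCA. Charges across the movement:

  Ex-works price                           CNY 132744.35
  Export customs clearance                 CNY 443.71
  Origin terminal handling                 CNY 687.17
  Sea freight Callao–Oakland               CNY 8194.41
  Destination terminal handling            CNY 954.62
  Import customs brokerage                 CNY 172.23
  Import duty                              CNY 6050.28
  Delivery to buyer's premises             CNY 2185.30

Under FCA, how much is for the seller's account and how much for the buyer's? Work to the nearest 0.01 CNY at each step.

FCA: the seller delivers export-cleared goods to the carrier; the buyer bears costs from that point.
Seller's account: goods 132744.35 + export clearance 443.71 = 133188.06
Buyer's account: origin terminal 687.17 + freight 8194.41 + destination terminal 954.62 + brokerage 172.23 + duty 6050.28 + delivery 2185.30 = 18244.01

Seller: CNY 133188.06; buyer: CNY 18244.01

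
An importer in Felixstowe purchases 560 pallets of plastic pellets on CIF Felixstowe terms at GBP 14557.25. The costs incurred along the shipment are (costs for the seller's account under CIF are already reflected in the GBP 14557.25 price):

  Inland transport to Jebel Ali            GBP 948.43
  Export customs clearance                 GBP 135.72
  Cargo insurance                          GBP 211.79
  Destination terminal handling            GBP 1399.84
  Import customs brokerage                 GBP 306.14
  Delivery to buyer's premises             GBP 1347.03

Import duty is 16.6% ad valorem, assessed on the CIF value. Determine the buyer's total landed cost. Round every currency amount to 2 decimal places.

Total landed cost: GBP 20026.76

CIF: the seller pays costs through ocean freight and marine insurance to the destination port.
Already in the invoice (seller's account under CIF): inland to port, export clearance, insurance — exclude.
The CIF price already equals the CIF value: 14557.25
Import duty = 14557.25 × 16.6% = 2416.50
Buyer bears: destination terminal 1399.84 + brokerage 306.14 + delivery 1347.03 + duty 2416.50 = 5469.51
Landed cost = invoice 14557.25 + 5469.51 = 20026.76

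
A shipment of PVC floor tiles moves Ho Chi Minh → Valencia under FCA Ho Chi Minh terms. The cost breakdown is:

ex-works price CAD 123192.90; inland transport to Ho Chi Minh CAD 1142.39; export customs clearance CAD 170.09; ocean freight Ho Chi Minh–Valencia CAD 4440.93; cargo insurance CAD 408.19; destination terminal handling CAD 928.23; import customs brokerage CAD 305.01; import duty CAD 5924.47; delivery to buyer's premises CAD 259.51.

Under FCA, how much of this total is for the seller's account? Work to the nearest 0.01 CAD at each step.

Seller's account: CAD 124505.38

FCA: the seller delivers export-cleared goods to the carrier; the buyer bears costs from that point.
Seller's account: goods 123192.90 + inland to port 1142.39 + export clearance 170.09 = 124505.38
Buyer's account: freight 4440.93 + insurance 408.19 + destination terminal 928.23 + brokerage 305.01 + duty 5924.47 + delivery 259.51 = 12266.34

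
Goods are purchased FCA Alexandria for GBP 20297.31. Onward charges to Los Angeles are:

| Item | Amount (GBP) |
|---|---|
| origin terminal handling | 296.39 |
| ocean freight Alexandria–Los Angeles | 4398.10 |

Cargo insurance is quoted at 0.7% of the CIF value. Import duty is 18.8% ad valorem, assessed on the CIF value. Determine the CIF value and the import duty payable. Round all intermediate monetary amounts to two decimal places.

CIF value: GBP 25167.98; import duty: GBP 4731.58

Let C be the CIF value. C = FCA price + pre-shipment costs + freight + 0.7% × C
C − 0.7% × C = 20297.31 + 296.39 + 4398.10
0.993 × C = 24991.80
C = 24991.80 / 0.993 = 25167.98
Insurance premium = 0.7% × 25167.98 = 176.18
Import duty = 25167.98 × 18.8% = 4731.58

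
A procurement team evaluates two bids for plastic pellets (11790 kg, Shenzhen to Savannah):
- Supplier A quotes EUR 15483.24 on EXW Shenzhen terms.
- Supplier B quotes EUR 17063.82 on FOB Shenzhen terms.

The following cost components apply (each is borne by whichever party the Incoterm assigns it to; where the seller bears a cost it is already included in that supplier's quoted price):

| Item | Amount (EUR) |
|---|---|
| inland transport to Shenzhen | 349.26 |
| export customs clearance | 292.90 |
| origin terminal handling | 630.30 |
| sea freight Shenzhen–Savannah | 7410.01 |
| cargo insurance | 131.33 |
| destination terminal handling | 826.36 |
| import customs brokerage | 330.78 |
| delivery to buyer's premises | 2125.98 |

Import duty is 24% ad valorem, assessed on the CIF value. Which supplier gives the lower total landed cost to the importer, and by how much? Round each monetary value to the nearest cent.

Supplier A (EXW):
CIF value = EXW price + inland to port + export clearance + origin terminal + freight + insurance = 15483.24 + 349.26 + 292.90 + 630.30 + 7410.01 + 131.33 = 24297.04
Import duty = 24297.04 × 24% = 5831.29
Buyer bears (A): 349.26 + 292.90 + 630.30 + 7410.01 + 131.33 + 826.36 + 330.78 + 2125.98 = 12096.92
Landed cost (A) = invoice 15483.24 + 12096.92 + duty 5831.29 = 33411.45
Supplier B (FOB):
CIF value = FOB price + freight + insurance = 17063.82 + 7410.01 + 131.33 = 24605.16
Import duty = 24605.16 × 24% = 5905.24
Buyer bears (B): 7410.01 + 131.33 + 826.36 + 330.78 + 2125.98 = 10824.46
Landed cost (B) = invoice 17063.82 + 10824.46 + duty 5905.24 = 33793.52
Difference = |33411.45 − 33793.52| = 382.07

Supplier A is cheaper by EUR 382.07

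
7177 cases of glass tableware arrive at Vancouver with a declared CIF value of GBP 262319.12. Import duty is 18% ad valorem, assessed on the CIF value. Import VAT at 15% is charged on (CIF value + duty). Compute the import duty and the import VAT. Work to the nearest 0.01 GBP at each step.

Import duty: GBP 47217.44; import VAT: GBP 46430.48

Import duty = 262319.12 × 18% = 47217.44
VAT base = CIF + duty = 262319.12 + 47217.44 = 309536.56
Import VAT = 309536.56 × 15% = 46430.48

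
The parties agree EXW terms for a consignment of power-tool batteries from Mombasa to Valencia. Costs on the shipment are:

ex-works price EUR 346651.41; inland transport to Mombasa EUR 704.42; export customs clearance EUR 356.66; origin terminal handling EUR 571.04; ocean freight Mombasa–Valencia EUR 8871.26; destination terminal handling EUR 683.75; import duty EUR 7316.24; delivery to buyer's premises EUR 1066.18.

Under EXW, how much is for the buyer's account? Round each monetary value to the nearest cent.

EXW: the seller makes goods available at their premises; the buyer bears all onward costs.
Seller's account: goods 346651.41 = 346651.41
Buyer's account: inland to port 704.42 + export clearance 356.66 + origin terminal 571.04 + freight 8871.26 + destination terminal 683.75 + duty 7316.24 + delivery 1066.18 = 19569.55

Buyer's account: EUR 19569.55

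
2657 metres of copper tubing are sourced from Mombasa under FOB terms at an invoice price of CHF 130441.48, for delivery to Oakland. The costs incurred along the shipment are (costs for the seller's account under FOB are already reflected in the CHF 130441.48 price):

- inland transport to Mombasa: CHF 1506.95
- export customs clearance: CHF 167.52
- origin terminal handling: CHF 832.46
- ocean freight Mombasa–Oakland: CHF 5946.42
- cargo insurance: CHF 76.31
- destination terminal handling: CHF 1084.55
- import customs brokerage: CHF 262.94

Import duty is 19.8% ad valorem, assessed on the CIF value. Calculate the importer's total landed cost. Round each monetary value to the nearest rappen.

Total landed cost: CHF 164831.61

FOB: the seller bears costs until goods are on board at the origin port; the buyer bears freight, insurance and all costs thereafter.
Already in the invoice (seller's account under FOB): inland to port, export clearance, origin terminal — exclude.
CIF value = FOB price + freight + insurance = 130441.48 + 5946.42 + 76.31 = 136464.21
Import duty = 136464.21 × 19.8% = 27019.91
Buyer bears: freight 5946.42 + insurance 76.31 + destination terminal 1084.55 + brokerage 262.94 + duty 27019.91 = 34390.13
Landed cost = invoice 130441.48 + 34390.13 = 164831.61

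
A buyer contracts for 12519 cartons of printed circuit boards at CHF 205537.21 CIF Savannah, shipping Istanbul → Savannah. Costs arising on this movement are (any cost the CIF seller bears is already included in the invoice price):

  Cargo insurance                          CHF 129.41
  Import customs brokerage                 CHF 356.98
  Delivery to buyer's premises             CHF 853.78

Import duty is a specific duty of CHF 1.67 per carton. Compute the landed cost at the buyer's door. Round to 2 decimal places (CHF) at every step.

CIF: the seller pays costs through ocean freight and marine insurance to the destination port.
Already in the invoice (seller's account under CIF): insurance — exclude.
The CIF price already equals the CIF value: 205537.21
Import duty = 12519 × 1.67 = 20906.73
Buyer bears: brokerage 356.98 + delivery 853.78 + duty 20906.73 = 22117.49
Landed cost = invoice 205537.21 + 22117.49 = 227654.70

Total landed cost: CHF 227654.70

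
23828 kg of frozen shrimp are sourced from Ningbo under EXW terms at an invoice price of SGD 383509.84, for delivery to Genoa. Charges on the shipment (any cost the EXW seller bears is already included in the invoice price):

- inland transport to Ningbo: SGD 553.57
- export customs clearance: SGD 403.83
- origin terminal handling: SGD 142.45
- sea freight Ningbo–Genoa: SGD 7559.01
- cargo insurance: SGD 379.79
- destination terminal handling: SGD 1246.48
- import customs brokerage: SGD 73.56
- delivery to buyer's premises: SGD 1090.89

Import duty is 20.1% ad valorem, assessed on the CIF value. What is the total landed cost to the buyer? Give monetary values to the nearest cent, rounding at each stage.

EXW: the seller makes goods available at their premises; the buyer bears all onward costs.
CIF value = EXW price + inland to port + export clearance + origin terminal + freight + insurance = 383509.84 + 553.57 + 403.83 + 142.45 + 7559.01 + 379.79 = 392548.49
Import duty = 392548.49 × 20.1% = 78902.25
Buyer bears: inland to port 553.57 + export clearance 403.83 + origin terminal 142.45 + freight 7559.01 + insurance 379.79 + destination terminal 1246.48 + brokerage 73.56 + delivery 1090.89 + duty 78902.25 = 90351.83
Landed cost = invoice 383509.84 + 90351.83 = 473861.67

Total landed cost: SGD 473861.67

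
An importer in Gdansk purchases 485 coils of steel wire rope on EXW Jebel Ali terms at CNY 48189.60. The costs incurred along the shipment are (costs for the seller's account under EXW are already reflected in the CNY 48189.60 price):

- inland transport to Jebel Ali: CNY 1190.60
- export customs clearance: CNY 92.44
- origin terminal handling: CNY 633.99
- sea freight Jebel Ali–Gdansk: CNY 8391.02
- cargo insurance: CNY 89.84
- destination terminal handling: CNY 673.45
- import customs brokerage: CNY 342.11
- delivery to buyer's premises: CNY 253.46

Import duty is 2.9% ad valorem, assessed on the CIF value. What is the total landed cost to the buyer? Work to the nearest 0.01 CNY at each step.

Total landed cost: CNY 61555.55

EXW: the seller makes goods available at their premises; the buyer bears all onward costs.
CIF value = EXW price + inland to port + export clearance + origin terminal + freight + insurance = 48189.60 + 1190.60 + 92.44 + 633.99 + 8391.02 + 89.84 = 58587.49
Import duty = 58587.49 × 2.9% = 1699.04
Buyer bears: inland to port 1190.60 + export clearance 92.44 + origin terminal 633.99 + freight 8391.02 + insurance 89.84 + destination terminal 673.45 + brokerage 342.11 + delivery 253.46 + duty 1699.04 = 13365.95
Landed cost = invoice 48189.60 + 13365.95 = 61555.55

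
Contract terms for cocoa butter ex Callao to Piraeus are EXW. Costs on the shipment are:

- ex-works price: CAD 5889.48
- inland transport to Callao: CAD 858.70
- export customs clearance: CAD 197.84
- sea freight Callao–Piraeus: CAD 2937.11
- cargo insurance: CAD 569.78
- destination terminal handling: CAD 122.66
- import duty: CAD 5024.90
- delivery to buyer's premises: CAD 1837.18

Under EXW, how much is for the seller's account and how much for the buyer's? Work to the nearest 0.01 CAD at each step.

Seller: CAD 5889.48; buyer: CAD 11548.17

EXW: the seller makes goods available at their premises; the buyer bears all onward costs.
Seller's account: goods 5889.48 = 5889.48
Buyer's account: inland to port 858.70 + export clearance 197.84 + freight 2937.11 + insurance 569.78 + destination terminal 122.66 + duty 5024.90 + delivery 1837.18 = 11548.17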